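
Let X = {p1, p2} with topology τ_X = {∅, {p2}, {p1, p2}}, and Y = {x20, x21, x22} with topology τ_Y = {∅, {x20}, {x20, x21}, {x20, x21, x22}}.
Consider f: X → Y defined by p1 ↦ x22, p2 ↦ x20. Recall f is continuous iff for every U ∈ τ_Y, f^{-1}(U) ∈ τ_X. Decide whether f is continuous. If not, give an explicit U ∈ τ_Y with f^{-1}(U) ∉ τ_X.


f IS continuous.

Compute f^{-1}(U) for each U ∈ τ_Y:
  U = ∅: f^{-1}(U) = ∅ ∈ τ_X ✓.
  U = {x20}: f^{-1}(U) = {p2} ∈ τ_X ✓.
  U = {x20, x21}: f^{-1}(U) = {p2} ∈ τ_X ✓.
  U = {x20, x21, x22}: f^{-1}(U) = {p1, p2} ∈ τ_X ✓.
Every preimage lies in τ_X, so f IS continuous.


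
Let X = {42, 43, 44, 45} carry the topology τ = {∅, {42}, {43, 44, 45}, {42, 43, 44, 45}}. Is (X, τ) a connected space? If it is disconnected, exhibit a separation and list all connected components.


(X, τ) is disconnected; components = [{42}, {43, 44, 45}].

Find clopen sets (U ∈ τ with X ∖ U ∈ τ):
  U = ∅, X ∖ U = {42, 43, 44, 45} — both open, so U is clopen.
  U = {42}, X ∖ U = {43, 44, 45} — both open, so U is clopen.
  U = {43, 44, 45}, X ∖ U = {42} — both open, so U is clopen.
  U = {42, 43, 44, 45}, X ∖ U = ∅ — both open, so U is clopen.
Nontrivial clopen(s) exist: e.g. {43, 44, 45}. So (X, τ) is disconnected.
Compute connected components by grouping points that agree on all clopens:
  component: {42}
  component: {43, 44, 45}


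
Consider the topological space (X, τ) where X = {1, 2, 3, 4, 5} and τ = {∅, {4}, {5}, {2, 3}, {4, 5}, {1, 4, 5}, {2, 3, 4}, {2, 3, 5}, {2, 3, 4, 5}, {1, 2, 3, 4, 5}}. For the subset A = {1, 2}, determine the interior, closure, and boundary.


int(A) = ∅, cl(A) = {1, 2, 3}, ∂A = {1, 2, 3}.

Closed sets in (X, τ) are complements of opens:
  closed(X, τ) = {∅, {1}, {1, 4}, {1, 5}, {2, 3}, {1, 2, 3}, {1, 4, 5}, {1, 2, 3, 4}, {1, 2, 3, 5}, {1, 2, 3, 4, 5}}.
int(A) = ⋃ {U ∈ τ : U ⊆ A}. Opens contained in A: ∅.
Taking the union of these: int(A) = ∅.
cl(A) = ⋂ {C closed : A ⊆ C}. Closed sets containing A: {1, 2, 3}, {1, 2, 3, 4}, {1, 2, 3, 5}, {1, 2, 3, 4, 5}.
Intersecting these: cl(A) = {1, 2, 3}.
∂A = cl(A) ∖ int(A) = {1, 2, 3} ∖ ∅ = {1, 2, 3}.


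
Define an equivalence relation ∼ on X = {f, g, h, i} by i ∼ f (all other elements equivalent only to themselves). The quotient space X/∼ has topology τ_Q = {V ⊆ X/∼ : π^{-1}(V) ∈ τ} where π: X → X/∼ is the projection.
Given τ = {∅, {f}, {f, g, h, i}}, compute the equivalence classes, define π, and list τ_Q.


X/∼ = {[f=i], [g], [h]}; |τ_Q| = 2.

Equivalence classes: [f=i], [g], [h].
Quotient map π: X → X/∼ sends f ↦ [f=i], g ↦ [g], h ↦ [h], i ↦ [f=i].
For each subset V ⊆ X/∼, compute π^{-1}(V) ⊆ X and check whether π^{-1}(V) ∈ τ. V is open in τ_Q iff π^{-1}(V) ∈ τ.
  V = {}: π^{-1}(V) = ∅ ∈ τ ✓.
  V = {[f=i]}: π^{-1}(V) = {f, i} ∉ τ ✗.
  V = {[g]}: π^{-1}(V) = {g} ∉ τ ✗.
  V = {[f=i], [g]}: π^{-1}(V) = {f, g, i} ∉ τ ✗.
  V = {[h]}: π^{-1}(V) = {h} ∉ τ ✗.
  V = {[f=i], [h]}: π^{-1}(V) = {f, h, i} ∉ τ ✗.
  V = {[g], [h]}: π^{-1}(V) = {g, h} ∉ τ ✗.
  V = {[f=i], [g], [h]}: π^{-1}(V) = {f, g, h, i} ∈ τ ✓.
Open sets in the quotient: τ_Q = {{}, {[f=i], [g], [h]}} (2 elements).


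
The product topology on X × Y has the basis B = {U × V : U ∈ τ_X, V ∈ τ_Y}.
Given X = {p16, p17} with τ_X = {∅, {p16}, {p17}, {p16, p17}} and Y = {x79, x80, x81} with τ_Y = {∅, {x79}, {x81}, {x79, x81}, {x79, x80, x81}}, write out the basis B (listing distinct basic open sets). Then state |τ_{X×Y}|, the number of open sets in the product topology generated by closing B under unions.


Basis B = {∅ × ∅, {p16} × {x79}, {p16} × {x81}, {p17} × {x79}, {p17} × {x81}, {p16} × {x79, x81}, {p16, p17} × {x79}, {p16, p17} × {x81}, {p17} × {x79, x81}, {p16} × {x79, x80, x81}, {p17} × {x79, x80, x81}, {p16, p17} × {x79, x81}, {p16, p17} × {x79, x80, x81}}; |τ_{X×Y}| = 25.

Enumerate products U × V with U ∈ τ_X, V ∈ τ_Y (deduplicated):
  ∅ × ∅ = {} (∅)
  {p16} × {x79} = {(p16,x79)}
  {p16} × {x81} = {(p16,x81)}
  {p17} × {x79} = {(p17,x79)}
  {p17} × {x81} = {(p17,x81)}
  {p16} × {x79, x81} = {(p16,x79), (p16,x81)}
  {p16, p17} × {x79} = {(p16,x79), (p17,x79)}
  {p16, p17} × {x81} = {(p16,x81), (p17,x81)}
  {p17} × {x79, x81} = {(p17,x79), (p17,x81)}
  {p16} × {x79, x80, x81} = {(p16,x79), (p16,x80), (p16,x81)}
  {p17} × {x79, x80, x81} = {(p17,x79), (p17,x80), (p17,x81)}
  {p16, p17} × {x79, x81} = {(p16,x79), (p16,x81), (p17,x79), (p17,x81)}
  {p16, p17} × {x79, x80, x81} = {(p16,x79), (p16,x80), (p16,x81), (p17,x79), (p17,x80), (p17,x81)}
These 13 distinct sets form the basis B.
Close under arbitrary unions to get τ_{X×Y}; counting gives |τ_{X×Y}| = 25.


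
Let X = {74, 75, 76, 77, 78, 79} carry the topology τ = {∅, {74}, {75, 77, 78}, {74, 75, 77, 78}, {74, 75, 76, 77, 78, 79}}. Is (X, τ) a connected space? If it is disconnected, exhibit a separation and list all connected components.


(X, τ) is connected.

Find clopen sets (U ∈ τ with X ∖ U ∈ τ):
  U = ∅, X ∖ U = {74, 75, 76, 77, 78, 79} — both open, so U is clopen.
  U = {74, 75, 76, 77, 78, 79}, X ∖ U = ∅ — both open, so U is clopen.
Only trivial clopens (∅ and X) exist, so (X, τ) is connected.
Compute connected components by grouping points that agree on all clopens:
  component: {74, 75, 76, 77, 78, 79}


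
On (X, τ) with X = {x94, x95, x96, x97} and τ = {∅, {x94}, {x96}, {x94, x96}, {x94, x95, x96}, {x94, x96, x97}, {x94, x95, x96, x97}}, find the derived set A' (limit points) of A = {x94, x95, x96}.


A' = {x95, x97}

For each x ∈ X, list the open sets U ∈ τ with x ∈ U, then check whether U ∩ (A ∖ {x}) ≠ ∅ for every such U.
  x = x94: open {x94} ∋ x has {x94} ∩ (A ∖ {x94}) = ∅, so x is NOT a limit point.
  x = x95: opens ∋ x are {x94, x95, x96}, {x94, x95, x96, x97}; each meets A ∖ {x95}, so x IS a limit point.
  x = x96: open {x96} ∋ x has {x96} ∩ (A ∖ {x96}) = ∅, so x is NOT a limit point.
  x = x97: opens ∋ x are {x94, x96, x97}, {x94, x95, x96, x97}; each meets A ∖ {x97}, so x IS a limit point.
Collecting: A' = {x95, x97}.


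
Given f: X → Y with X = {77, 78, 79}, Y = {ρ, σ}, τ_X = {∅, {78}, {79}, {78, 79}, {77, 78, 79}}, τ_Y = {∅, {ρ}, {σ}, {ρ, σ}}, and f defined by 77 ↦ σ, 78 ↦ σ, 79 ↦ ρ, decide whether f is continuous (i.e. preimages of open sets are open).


f is NOT continuous.

Compute f^{-1}(U) for each U ∈ τ_Y:
  U = ∅: f^{-1}(U) = ∅ ∈ τ_X ✓.
  U = {ρ}: f^{-1}(U) = {79} ∈ τ_X ✓.
  U = {σ}: f^{-1}(U) = {77, 78} ∉ τ_X ✗.
  U = {ρ, σ}: f^{-1}(U) = {77, 78, 79} ∈ τ_X ✓.
Found U = {σ} with f^{-1}(U) = {77, 78} not in τ_X. Therefore f is NOT continuous.


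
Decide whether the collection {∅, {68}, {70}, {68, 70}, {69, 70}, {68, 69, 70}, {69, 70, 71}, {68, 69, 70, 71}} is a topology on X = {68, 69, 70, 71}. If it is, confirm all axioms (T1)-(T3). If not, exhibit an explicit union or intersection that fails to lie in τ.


τ IS a topology on X.

Axiom (T1): ∅ ∈ τ? Yes; X ∈ τ? Yes.
Axiom (T2/T3): check pairwise unions and intersections of members of τ.
All pairwise intersections and unions checked — each lies in τ. Therefore τ satisfies (T1), (T2), (T3): it IS a topology on X.


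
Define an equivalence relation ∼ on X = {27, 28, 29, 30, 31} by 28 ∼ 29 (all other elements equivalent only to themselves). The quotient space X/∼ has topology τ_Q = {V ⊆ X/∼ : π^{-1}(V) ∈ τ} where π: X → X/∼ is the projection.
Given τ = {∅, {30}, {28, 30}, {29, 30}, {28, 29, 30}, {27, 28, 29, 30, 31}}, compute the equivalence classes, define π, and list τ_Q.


X/∼ = {[27], [28=29], [30], [31]}; |τ_Q| = 4.

Equivalence classes: [27], [28=29], [30], [31].
Quotient map π: X → X/∼ sends 27 ↦ [27], 28 ↦ [28=29], 29 ↦ [28=29], 30 ↦ [30], 31 ↦ [31].
For each subset V ⊆ X/∼, compute π^{-1}(V) ⊆ X and check whether π^{-1}(V) ∈ τ. V is open in τ_Q iff π^{-1}(V) ∈ τ.
  V = {}: π^{-1}(V) = ∅ ∈ τ ✓.
  V = {[27]}: π^{-1}(V) = {27} ∉ τ ✗.
  V = {[28=29]}: π^{-1}(V) = {28, 29} ∉ τ ✗.
  V = {[27], [28=29]}: π^{-1}(V) = {27, 28, 29} ∉ τ ✗.
  V = {[30]}: π^{-1}(V) = {30} ∈ τ ✓.
  V = {[27], [30]}: π^{-1}(V) = {27, 30} ∉ τ ✗.
  V = {[28=29], [30]}: π^{-1}(V) = {28, 29, 30} ∈ τ ✓.
  V = {[27], [28=29], [30]}: π^{-1}(V) = {27, 28, 29, 30} ∉ τ ✗.
  V = {[31]}: π^{-1}(V) = {31} ∉ τ ✗.
  V = {[27], [31]}: π^{-1}(V) = {27, 31} ∉ τ ✗.
  V = {[28=29], [31]}: π^{-1}(V) = {28, 29, 31} ∉ τ ✗.
  V = {[27], [28=29], [31]}: π^{-1}(V) = {27, 28, 29, 31} ∉ τ ✗.
  V = {[30], [31]}: π^{-1}(V) = {30, 31} ∉ τ ✗.
  V = {[27], [30], [31]}: π^{-1}(V) = {27, 30, 31} ∉ τ ✗.
  V = {[28=29], [30], [31]}: π^{-1}(V) = {28, 29, 30, 31} ∉ τ ✗.
  V = {[27], [28=29], [30], [31]}: π^{-1}(V) = {27, 28, 29, 30, 31} ∈ τ ✓.
Open sets in the quotient: τ_Q = {{}, {[30]}, {[28=29], [30]}, {[27], [28=29], [30], [31]}} (4 elements).


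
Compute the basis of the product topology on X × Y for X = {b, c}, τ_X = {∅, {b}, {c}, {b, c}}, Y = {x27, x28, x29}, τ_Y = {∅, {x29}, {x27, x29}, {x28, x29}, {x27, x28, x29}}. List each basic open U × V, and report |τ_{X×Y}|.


Basis B = {∅ × ∅, {b} × {x29}, {c} × {x29}, {b} × {x27, x29}, {b} × {x28, x29}, {b, c} × {x29}, {c} × {x27, x29}, {c} × {x28, x29}, {b} × {x27, x28, x29}, {c} × {x27, x28, x29}, {b, c} × {x27, x29}, {b, c} × {x28, x29}, {b, c} × {x27, x28, x29}}; |τ_{X×Y}| = 25.

Enumerate products U × V with U ∈ τ_X, V ∈ τ_Y (deduplicated):
  ∅ × ∅ = {} (∅)
  {b} × {x29} = {(b,x29)}
  {c} × {x29} = {(c,x29)}
  {b} × {x27, x29} = {(b,x27), (b,x29)}
  {b} × {x28, x29} = {(b,x28), (b,x29)}
  {b, c} × {x29} = {(b,x29), (c,x29)}
  {c} × {x27, x29} = {(c,x27), (c,x29)}
  {c} × {x28, x29} = {(c,x28), (c,x29)}
  {b} × {x27, x28, x29} = {(b,x27), (b,x28), (b,x29)}
  {c} × {x27, x28, x29} = {(c,x27), (c,x28), (c,x29)}
  {b, c} × {x27, x29} = {(b,x27), (b,x29), (c,x27), (c,x29)}
  {b, c} × {x28, x29} = {(b,x28), (b,x29), (c,x28), (c,x29)}
  {b, c} × {x27, x28, x29} = {(b,x27), (b,x28), (b,x29), (c,x27), (c,x28), (c,x29)}
These 13 distinct sets form the basis B.
Close under arbitrary unions to get τ_{X×Y}; counting gives |τ_{X×Y}| = 25.


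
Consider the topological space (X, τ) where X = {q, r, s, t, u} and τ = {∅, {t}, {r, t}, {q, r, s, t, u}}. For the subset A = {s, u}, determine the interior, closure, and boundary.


int(A) = ∅, cl(A) = {q, s, u}, ∂A = {q, s, u}.

Closed sets in (X, τ) are complements of opens:
  closed(X, τ) = {∅, {q, s, u}, {q, r, s, u}, {q, r, s, t, u}}.
int(A) = ⋃ {U ∈ τ : U ⊆ A}. Opens contained in A: ∅.
Taking the union of these: int(A) = ∅.
cl(A) = ⋂ {C closed : A ⊆ C}. Closed sets containing A: {q, s, u}, {q, r, s, u}, {q, r, s, t, u}.
Intersecting these: cl(A) = {q, s, u}.
∂A = cl(A) ∖ int(A) = {q, s, u} ∖ ∅ = {q, s, u}.


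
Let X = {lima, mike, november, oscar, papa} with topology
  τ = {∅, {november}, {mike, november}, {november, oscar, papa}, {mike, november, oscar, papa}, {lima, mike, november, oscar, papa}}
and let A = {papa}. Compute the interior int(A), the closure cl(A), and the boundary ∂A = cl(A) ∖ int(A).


int(A) = ∅, cl(A) = {lima, oscar, papa}, ∂A = {lima, oscar, papa}.

Closed sets in (X, τ) are complements of opens:
  closed(X, τ) = {∅, {lima}, {lima, mike}, {lima, oscar, papa}, {lima, mike, oscar, papa}, {lima, mike, november, oscar, papa}}.
int(A) = ⋃ {U ∈ τ : U ⊆ A}. Opens contained in A: ∅.
Taking the union of these: int(A) = ∅.
cl(A) = ⋂ {C closed : A ⊆ C}. Closed sets containing A: {lima, oscar, papa}, {lima, mike, oscar, papa}, {lima, mike, november, oscar, papa}.
Intersecting these: cl(A) = {lima, oscar, papa}.
∂A = cl(A) ∖ int(A) = {lima, oscar, papa} ∖ ∅ = {lima, oscar, papa}.


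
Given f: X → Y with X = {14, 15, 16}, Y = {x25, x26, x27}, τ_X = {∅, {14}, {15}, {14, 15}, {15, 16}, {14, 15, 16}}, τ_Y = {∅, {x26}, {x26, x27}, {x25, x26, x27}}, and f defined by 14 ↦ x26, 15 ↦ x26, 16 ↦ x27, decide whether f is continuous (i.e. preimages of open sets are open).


f IS continuous.

Compute f^{-1}(U) for each U ∈ τ_Y:
  U = ∅: f^{-1}(U) = ∅ ∈ τ_X ✓.
  U = {x26}: f^{-1}(U) = {14, 15} ∈ τ_X ✓.
  U = {x26, x27}: f^{-1}(U) = {14, 15, 16} ∈ τ_X ✓.
  U = {x25, x26, x27}: f^{-1}(U) = {14, 15, 16} ∈ τ_X ✓.
Every preimage lies in τ_X, so f IS continuous.


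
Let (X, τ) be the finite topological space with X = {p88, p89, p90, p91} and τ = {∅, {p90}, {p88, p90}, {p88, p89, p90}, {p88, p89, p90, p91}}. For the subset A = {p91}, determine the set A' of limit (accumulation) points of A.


A' = ∅

For each x ∈ X, list the open sets U ∈ τ with x ∈ U, then check whether U ∩ (A ∖ {x}) ≠ ∅ for every such U.
  x = p88: open {p88, p90} ∋ x has {p88, p90} ∩ (A ∖ {p88}) = ∅, so x is NOT a limit point.
  x = p89: open {p88, p89, p90} ∋ x has {p88, p89, p90} ∩ (A ∖ {p89}) = ∅, so x is NOT a limit point.
  x = p90: open {p90} ∋ x has {p90} ∩ (A ∖ {p90}) = ∅, so x is NOT a limit point.
  x = p91: open {p88, p89, p90, p91} ∋ x has {p88, p89, p90, p91} ∩ (A ∖ {p91}) = ∅, so x is NOT a limit point.
Collecting: A' = ∅.


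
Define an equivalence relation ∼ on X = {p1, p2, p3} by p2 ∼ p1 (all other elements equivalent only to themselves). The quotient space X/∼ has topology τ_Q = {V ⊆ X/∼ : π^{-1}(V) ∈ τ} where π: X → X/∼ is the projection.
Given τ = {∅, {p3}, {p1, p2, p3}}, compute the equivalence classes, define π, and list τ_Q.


X/∼ = {[p1=p2], [p3]}; |τ_Q| = 3.

Equivalence classes: [p1=p2], [p3].
Quotient map π: X → X/∼ sends p1 ↦ [p1=p2], p2 ↦ [p1=p2], p3 ↦ [p3].
For each subset V ⊆ X/∼, compute π^{-1}(V) ⊆ X and check whether π^{-1}(V) ∈ τ. V is open in τ_Q iff π^{-1}(V) ∈ τ.
  V = {}: π^{-1}(V) = ∅ ∈ τ ✓.
  V = {[p1=p2]}: π^{-1}(V) = {p1, p2} ∉ τ ✗.
  V = {[p3]}: π^{-1}(V) = {p3} ∈ τ ✓.
  V = {[p1=p2], [p3]}: π^{-1}(V) = {p1, p2, p3} ∈ τ ✓.
Open sets in the quotient: τ_Q = {{}, {[p3]}, {[p1=p2], [p3]}} (3 elements).


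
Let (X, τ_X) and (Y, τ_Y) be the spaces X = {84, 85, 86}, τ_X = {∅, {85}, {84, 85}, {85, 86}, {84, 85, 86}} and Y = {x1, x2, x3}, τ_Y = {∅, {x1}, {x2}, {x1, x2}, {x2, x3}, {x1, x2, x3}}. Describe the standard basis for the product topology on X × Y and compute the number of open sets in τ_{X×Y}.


Basis B = {∅ × ∅, {85} × {x1}, {85} × {x2}, {84, 85} × {x1}, {84, 85} × {x2}, {85} × {x1, x2}, {85, 86} × {x1}, {85} × {x2, x3}, {85, 86} × {x2}, {84, 85, 86} × {x1}, {84, 85, 86} × {x2}, {85} × {x1, x2, x3}, {84, 85} × {x1, x2}, {84, 85} × {x2, x3}, {85, 86} × {x1, x2}, {85, 86} × {x2, x3}, {84, 85} × {x1, x2, x3}, {84, 85, 86} × {x1, x2}, {84, 85, 86} × {x2, x3}, {85, 86} × {x1, x2, x3}, {84, 85, 86} × {x1, x2, x3}}; |τ_{X×Y}| = 70.

Enumerate products U × V with U ∈ τ_X, V ∈ τ_Y (deduplicated):
  ∅ × ∅ = {} (∅)
  {85} × {x1} = {(85,x1)}
  {85} × {x2} = {(85,x2)}
  {84, 85} × {x1} = {(84,x1), (85,x1)}
  {84, 85} × {x2} = {(84,x2), (85,x2)}
  {85} × {x1, x2} = {(85,x1), (85,x2)}
  {85, 86} × {x1} = {(85,x1), (86,x1)}
  {85} × {x2, x3} = {(85,x2), (85,x3)}
  {85, 86} × {x2} = {(85,x2), (86,x2)}
  {84, 85, 86} × {x1} = {(84,x1), (85,x1), (86,x1)}
  {84, 85, 86} × {x2} = {(84,x2), (85,x2), (86,x2)}
  {85} × {x1, x2, x3} = {(85,x1), (85,x2), (85,x3)}
  {84, 85} × {x1, x2} = {(84,x1), (84,x2), (85,x1), (85,x2)}
  {84, 85} × {x2, x3} = {(84,x2), (84,x3), (85,x2), (85,x3)}
  {85, 86} × {x1, x2} = {(85,x1), (85,x2), (86,x1), (86,x2)}
  {85, 86} × {x2, x3} = {(85,x2), (85,x3), (86,x2), (86,x3)}
  {84, 85} × {x1, x2, x3} = {(84,x1), (84,x2), (84,x3), (85,x1), (85,x2), (85,x3)}
  {84, 85, 86} × {x1, x2} = {(84,x1), (84,x2), (85,x1), (85,x2), (86,x1), (86,x2)}
  {84, 85, 86} × {x2, x3} = {(84,x2), (84,x3), (85,x2), (85,x3), (86,x2), (86,x3)}
  {85, 86} × {x1, x2, x3} = {(85,x1), (85,x2), (85,x3), (86,x1), (86,x2), (86,x3)}
  {84, 85, 86} × {x1, x2, x3} = {(84,x1), (84,x2), (84,x3), (85,x1), (85,x2), (85,x3), (86,x1), (86,x2), (86,x3)}
These 21 distinct sets form the basis B.
Close under arbitrary unions to get τ_{X×Y}; counting gives |τ_{X×Y}| = 70.


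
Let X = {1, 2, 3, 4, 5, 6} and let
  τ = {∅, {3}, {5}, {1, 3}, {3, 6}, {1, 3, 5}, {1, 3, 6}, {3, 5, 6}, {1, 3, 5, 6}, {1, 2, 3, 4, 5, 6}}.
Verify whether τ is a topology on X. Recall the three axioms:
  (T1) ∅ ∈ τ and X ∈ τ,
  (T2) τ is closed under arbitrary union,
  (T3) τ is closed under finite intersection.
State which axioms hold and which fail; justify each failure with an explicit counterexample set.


τ is NOT a topology on X.

Axiom (T1): ∅ ∈ τ? Yes; X ∈ τ? Yes.
Axiom (T2/T3): check pairwise unions and intersections of members of τ.
Counterexample for (T2): {3} ∪ {5} = {3, 5} ∉ τ. Therefore τ is NOT a topology.


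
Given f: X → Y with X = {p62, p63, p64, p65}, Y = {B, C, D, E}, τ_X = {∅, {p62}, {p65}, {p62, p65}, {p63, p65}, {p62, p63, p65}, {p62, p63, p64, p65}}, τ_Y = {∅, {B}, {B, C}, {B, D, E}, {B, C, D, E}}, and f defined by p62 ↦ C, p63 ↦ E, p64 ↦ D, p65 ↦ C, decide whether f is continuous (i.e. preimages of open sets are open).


f is NOT continuous.

Compute f^{-1}(U) for each U ∈ τ_Y:
  U = ∅: f^{-1}(U) = ∅ ∈ τ_X ✓.
  U = {B}: f^{-1}(U) = ∅ ∈ τ_X ✓.
  U = {B, C}: f^{-1}(U) = {p62, p65} ∈ τ_X ✓.
  U = {B, D, E}: f^{-1}(U) = {p63, p64} ∉ τ_X ✗.
  U = {B, C, D, E}: f^{-1}(U) = {p62, p63, p64, p65} ∈ τ_X ✓.
Found U = {B, D, E} with f^{-1}(U) = {p63, p64} not in τ_X. Therefore f is NOT continuous.


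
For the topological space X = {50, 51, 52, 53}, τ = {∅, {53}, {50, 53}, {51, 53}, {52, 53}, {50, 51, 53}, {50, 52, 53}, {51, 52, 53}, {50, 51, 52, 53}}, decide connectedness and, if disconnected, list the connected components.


(X, τ) is connected.

Find clopen sets (U ∈ τ with X ∖ U ∈ τ):
  U = ∅, X ∖ U = {50, 51, 52, 53} — both open, so U is clopen.
  U = {50, 51, 52, 53}, X ∖ U = ∅ — both open, so U is clopen.
Only trivial clopens (∅ and X) exist, so (X, τ) is connected.
Compute connected components by grouping points that agree on all clopens:
  component: {50, 51, 52, 53}


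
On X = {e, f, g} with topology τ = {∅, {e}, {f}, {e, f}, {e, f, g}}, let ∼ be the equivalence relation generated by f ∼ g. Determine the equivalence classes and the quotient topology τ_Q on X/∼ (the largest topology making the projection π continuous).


X/∼ = {[e], [f=g]}; |τ_Q| = 3.

Equivalence classes: [e], [f=g].
Quotient map π: X → X/∼ sends e ↦ [e], f ↦ [f=g], g ↦ [f=g].
For each subset V ⊆ X/∼, compute π^{-1}(V) ⊆ X and check whether π^{-1}(V) ∈ τ. V is open in τ_Q iff π^{-1}(V) ∈ τ.
  V = {}: π^{-1}(V) = ∅ ∈ τ ✓.
  V = {[e]}: π^{-1}(V) = {e} ∈ τ ✓.
  V = {[f=g]}: π^{-1}(V) = {f, g} ∉ τ ✗.
  V = {[e], [f=g]}: π^{-1}(V) = {e, f, g} ∈ τ ✓.
Open sets in the quotient: τ_Q = {{}, {[e]}, {[e], [f=g]}} (3 elements).


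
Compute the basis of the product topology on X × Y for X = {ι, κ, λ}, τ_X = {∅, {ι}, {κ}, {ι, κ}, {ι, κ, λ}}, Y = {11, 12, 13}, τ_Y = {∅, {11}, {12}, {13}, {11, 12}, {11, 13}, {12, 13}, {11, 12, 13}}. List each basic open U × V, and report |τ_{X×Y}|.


Basis B = {∅ × ∅, {ι} × {11}, {ι} × {12}, {ι} × {13}, {κ} × {11}, {κ} × {12}, {κ} × {13}, {ι} × {11, 12}, {ι} × {11, 13}, {ι, κ} × {11}, {ι} × {12, 13}, {ι, κ} × {12}, {ι, κ} × {13}, {κ} × {11, 12}, {κ} × {11, 13}, {κ} × {12, 13}, {ι} × {11, 12, 13}, {ι, κ, λ} × {11}, {ι, κ, λ} × {12}, {ι, κ, λ} × {13}, {κ} × {11, 12, 13}, {ι, κ} × {11, 12}, {ι, κ} × {11, 13}, {ι, κ} × {12, 13}, {ι, κ} × {11, 12, 13}, {ι, κ, λ} × {11, 12}, {ι, κ, λ} × {11, 13}, {ι, κ, λ} × {12, 13}, {ι, κ, λ} × {11, 12, 13}}; |τ_{X×Y}| = 125.

Enumerate products U × V with U ∈ τ_X, V ∈ τ_Y (deduplicated):
  ∅ × ∅ = {} (∅)
  {ι} × {11} = {(ι,11)}
  {ι} × {12} = {(ι,12)}
  {ι} × {13} = {(ι,13)}
  {κ} × {11} = {(κ,11)}
  {κ} × {12} = {(κ,12)}
  {κ} × {13} = {(κ,13)}
  {ι} × {11, 12} = {(ι,11), (ι,12)}
  {ι} × {11, 13} = {(ι,11), (ι,13)}
  {ι, κ} × {11} = {(ι,11), (κ,11)}
  {ι} × {12, 13} = {(ι,12), (ι,13)}
  {ι, κ} × {12} = {(ι,12), (κ,12)}
  {ι, κ} × {13} = {(ι,13), (κ,13)}
  {κ} × {11, 12} = {(κ,11), (κ,12)}
  {κ} × {11, 13} = {(κ,11), (κ,13)}
  {κ} × {12, 13} = {(κ,12), (κ,13)}
  {ι} × {11, 12, 13} = {(ι,11), (ι,12), (ι,13)}
  {ι, κ, λ} × {11} = {(ι,11), (κ,11), (λ,11)}
  {ι, κ, λ} × {12} = {(ι,12), (κ,12), (λ,12)}
  {ι, κ, λ} × {13} = {(ι,13), (κ,13), (λ,13)}
  {κ} × {11, 12, 13} = {(κ,11), (κ,12), (κ,13)}
  {ι, κ} × {11, 12} = {(ι,11), (ι,12), (κ,11), (κ,12)}
  {ι, κ} × {11, 13} = {(ι,11), (ι,13), (κ,11), (κ,13)}
  {ι, κ} × {12, 13} = {(ι,12), (ι,13), (κ,12), (κ,13)}
  {ι, κ} × {11, 12, 13} = {(ι,11), (ι,12), (ι,13), (κ,11), (κ,12), (κ,13)}
  {ι, κ, λ} × {11, 12} = {(ι,11), (ι,12), (κ,11), (κ,12), (λ,11), (λ,12)}
  {ι, κ, λ} × {11, 13} = {(ι,11), (ι,13), (κ,11), (κ,13), (λ,11), (λ,13)}
  {ι, κ, λ} × {12, 13} = {(ι,12), (ι,13), (κ,12), (κ,13), (λ,12), (λ,13)}
  {ι, κ, λ} × {11, 12, 13} = {(ι,11), (ι,12), (ι,13), (κ,11), (κ,12), (κ,13), (λ,11), (λ,12), (λ,13)}
These 29 distinct sets form the basis B.
Close under arbitrary unions to get τ_{X×Y}; counting gives |τ_{X×Y}| = 125.


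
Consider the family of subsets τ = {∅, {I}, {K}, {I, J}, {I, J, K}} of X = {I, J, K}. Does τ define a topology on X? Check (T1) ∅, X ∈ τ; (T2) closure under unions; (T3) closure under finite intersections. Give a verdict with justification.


τ is NOT a topology on X.

Axiom (T1): ∅ ∈ τ? Yes; X ∈ τ? Yes.
Axiom (T2/T3): check pairwise unions and intersections of members of τ.
Counterexample for (T2): {I} ∪ {K} = {I, K} ∉ τ. Therefore τ is NOT a topology.


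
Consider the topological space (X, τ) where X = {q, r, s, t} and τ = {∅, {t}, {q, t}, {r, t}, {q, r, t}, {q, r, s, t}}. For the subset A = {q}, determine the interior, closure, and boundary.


int(A) = ∅, cl(A) = {q, s}, ∂A = {q, s}.

Closed sets in (X, τ) are complements of opens:
  closed(X, τ) = {∅, {s}, {q, s}, {r, s}, {q, r, s}, {q, r, s, t}}.
int(A) = ⋃ {U ∈ τ : U ⊆ A}. Opens contained in A: ∅.
Taking the union of these: int(A) = ∅.
cl(A) = ⋂ {C closed : A ⊆ C}. Closed sets containing A: {q, s}, {q, r, s}, {q, r, s, t}.
Intersecting these: cl(A) = {q, s}.
∂A = cl(A) ∖ int(A) = {q, s} ∖ ∅ = {q, s}.


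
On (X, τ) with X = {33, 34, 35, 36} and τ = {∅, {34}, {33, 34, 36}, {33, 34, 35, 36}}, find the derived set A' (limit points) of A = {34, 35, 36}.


A' = {33, 35, 36}

For each x ∈ X, list the open sets U ∈ τ with x ∈ U, then check whether U ∩ (A ∖ {x}) ≠ ∅ for every such U.
  x = 33: opens ∋ x are {33, 34, 36}, {33, 34, 35, 36}; each meets A ∖ {33}, so x IS a limit point.
  x = 34: open {34} ∋ x has {34} ∩ (A ∖ {34}) = ∅, so x is NOT a limit point.
  x = 35: opens ∋ x are {33, 34, 35, 36}; each meets A ∖ {35}, so x IS a limit point.
  x = 36: opens ∋ x are {33, 34, 36}, {33, 34, 35, 36}; each meets A ∖ {36}, so x IS a limit point.
Collecting: A' = {33, 35, 36}.


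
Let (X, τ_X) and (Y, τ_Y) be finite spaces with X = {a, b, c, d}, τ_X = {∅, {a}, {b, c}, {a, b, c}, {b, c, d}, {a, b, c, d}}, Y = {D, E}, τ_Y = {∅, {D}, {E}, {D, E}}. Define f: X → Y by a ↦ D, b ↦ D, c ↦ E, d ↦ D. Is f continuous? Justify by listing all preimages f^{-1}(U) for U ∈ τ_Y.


f is NOT continuous.

Compute f^{-1}(U) for each U ∈ τ_Y:
  U = ∅: f^{-1}(U) = ∅ ∈ τ_X ✓.
  U = {D}: f^{-1}(U) = {a, b, d} ∉ τ_X ✗.
  U = {E}: f^{-1}(U) = {c} ∉ τ_X ✗.
  U = {D, E}: f^{-1}(U) = {a, b, c, d} ∈ τ_X ✓.
Found U = {D} with f^{-1}(U) = {a, b, d} not in τ_X. Therefore f is NOT continuous.


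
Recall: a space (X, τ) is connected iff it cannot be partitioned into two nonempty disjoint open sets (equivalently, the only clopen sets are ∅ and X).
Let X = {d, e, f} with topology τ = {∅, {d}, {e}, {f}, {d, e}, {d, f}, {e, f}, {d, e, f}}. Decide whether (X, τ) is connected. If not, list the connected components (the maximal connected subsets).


(X, τ) is disconnected; components = [{d}, {e}, {f}].

Find clopen sets (U ∈ τ with X ∖ U ∈ τ):
  U = ∅, X ∖ U = {d, e, f} — both open, so U is clopen.
  U = {d}, X ∖ U = {e, f} — both open, so U is clopen.
  U = {e}, X ∖ U = {d, f} — both open, so U is clopen.
  U = {f}, X ∖ U = {d, e} — both open, so U is clopen.
  U = {d, e}, X ∖ U = {f} — both open, so U is clopen.
  U = {d, f}, X ∖ U = {e} — both open, so U is clopen.
  U = {e, f}, X ∖ U = {d} — both open, so U is clopen.
  U = {d, e, f}, X ∖ U = ∅ — both open, so U is clopen.
Nontrivial clopen(s) exist: e.g. {f}. So (X, τ) is disconnected.
Compute connected components by grouping points that agree on all clopens:
  component: {d}
  component: {e}
  component: {f}


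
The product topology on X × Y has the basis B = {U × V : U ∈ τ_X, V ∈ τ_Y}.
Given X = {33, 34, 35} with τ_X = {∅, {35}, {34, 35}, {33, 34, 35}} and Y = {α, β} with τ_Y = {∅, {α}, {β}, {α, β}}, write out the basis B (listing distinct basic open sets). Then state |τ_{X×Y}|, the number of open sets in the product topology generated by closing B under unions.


Basis B = {∅ × ∅, {35} × {α}, {35} × {β}, {34, 35} × {α}, {34, 35} × {β}, {35} × {α, β}, {33, 34, 35} × {α}, {33, 34, 35} × {β}, {34, 35} × {α, β}, {33, 34, 35} × {α, β}}; |τ_{X×Y}| = 16.

Enumerate products U × V with U ∈ τ_X, V ∈ τ_Y (deduplicated):
  ∅ × ∅ = {} (∅)
  {35} × {α} = {(35,α)}
  {35} × {β} = {(35,β)}
  {34, 35} × {α} = {(34,α), (35,α)}
  {34, 35} × {β} = {(34,β), (35,β)}
  {35} × {α, β} = {(35,α), (35,β)}
  {33, 34, 35} × {α} = {(33,α), (34,α), (35,α)}
  {33, 34, 35} × {β} = {(33,β), (34,β), (35,β)}
  {34, 35} × {α, β} = {(34,α), (34,β), (35,α), (35,β)}
  {33, 34, 35} × {α, β} = {(33,α), (33,β), (34,α), (34,β), (35,α), (35,β)}
These 10 distinct sets form the basis B.
Close under arbitrary unions to get τ_{X×Y}; counting gives |τ_{X×Y}| = 16.


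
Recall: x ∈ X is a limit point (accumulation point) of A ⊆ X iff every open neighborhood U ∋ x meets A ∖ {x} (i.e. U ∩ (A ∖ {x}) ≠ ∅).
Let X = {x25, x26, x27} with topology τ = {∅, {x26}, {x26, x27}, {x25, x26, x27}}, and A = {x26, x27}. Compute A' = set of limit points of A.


A' = {x25, x27}

For each x ∈ X, list the open sets U ∈ τ with x ∈ U, then check whether U ∩ (A ∖ {x}) ≠ ∅ for every such U.
  x = x25: opens ∋ x are {x25, x26, x27}; each meets A ∖ {x25}, so x IS a limit point.
  x = x26: open {x26} ∋ x has {x26} ∩ (A ∖ {x26}) = ∅, so x is NOT a limit point.
  x = x27: opens ∋ x are {x26, x27}, {x25, x26, x27}; each meets A ∖ {x27}, so x IS a limit point.
Collecting: A' = {x25, x27}.


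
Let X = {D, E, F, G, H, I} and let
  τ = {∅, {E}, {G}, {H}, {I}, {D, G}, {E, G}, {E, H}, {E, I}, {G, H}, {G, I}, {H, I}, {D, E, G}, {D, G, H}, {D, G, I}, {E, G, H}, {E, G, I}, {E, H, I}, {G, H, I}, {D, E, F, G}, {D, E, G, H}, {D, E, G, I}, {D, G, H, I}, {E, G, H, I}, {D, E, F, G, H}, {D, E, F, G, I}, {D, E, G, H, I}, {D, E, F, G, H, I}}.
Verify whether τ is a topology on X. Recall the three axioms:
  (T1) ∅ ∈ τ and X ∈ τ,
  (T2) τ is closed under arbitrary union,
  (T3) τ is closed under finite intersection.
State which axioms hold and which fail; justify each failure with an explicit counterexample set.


τ IS a topology on X.

Axiom (T1): ∅ ∈ τ? Yes; X ∈ τ? Yes.
Axiom (T2/T3): check pairwise unions and intersections of members of τ.
All pairwise intersections and unions checked — each lies in τ. Therefore τ satisfies (T1), (T2), (T3): it IS a topology on X.


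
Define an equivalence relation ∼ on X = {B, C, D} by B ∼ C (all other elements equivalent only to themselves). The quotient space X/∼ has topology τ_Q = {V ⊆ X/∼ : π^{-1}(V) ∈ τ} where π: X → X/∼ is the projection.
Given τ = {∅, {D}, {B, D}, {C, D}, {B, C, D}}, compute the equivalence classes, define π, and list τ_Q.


X/∼ = {[B=C], [D]}; |τ_Q| = 3.

Equivalence classes: [B=C], [D].
Quotient map π: X → X/∼ sends B ↦ [B=C], C ↦ [B=C], D ↦ [D].
For each subset V ⊆ X/∼, compute π^{-1}(V) ⊆ X and check whether π^{-1}(V) ∈ τ. V is open in τ_Q iff π^{-1}(V) ∈ τ.
  V = {}: π^{-1}(V) = ∅ ∈ τ ✓.
  V = {[B=C]}: π^{-1}(V) = {B, C} ∉ τ ✗.
  V = {[D]}: π^{-1}(V) = {D} ∈ τ ✓.
  V = {[B=C], [D]}: π^{-1}(V) = {B, C, D} ∈ τ ✓.
Open sets in the quotient: τ_Q = {{}, {[D]}, {[B=C], [D]}} (3 elements).


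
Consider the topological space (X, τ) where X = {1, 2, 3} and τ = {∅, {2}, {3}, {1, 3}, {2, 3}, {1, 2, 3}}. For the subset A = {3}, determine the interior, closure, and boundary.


int(A) = {3}, cl(A) = {1, 3}, ∂A = {1}.

Closed sets in (X, τ) are complements of opens:
  closed(X, τ) = {∅, {1}, {2}, {1, 2}, {1, 3}, {1, 2, 3}}.
int(A) = ⋃ {U ∈ τ : U ⊆ A}. Opens contained in A: ∅, {3}.
Taking the union of these: int(A) = {3}.
cl(A) = ⋂ {C closed : A ⊆ C}. Closed sets containing A: {1, 3}, {1, 2, 3}.
Intersecting these: cl(A) = {1, 3}.
∂A = cl(A) ∖ int(A) = {1, 3} ∖ {3} = {1}.


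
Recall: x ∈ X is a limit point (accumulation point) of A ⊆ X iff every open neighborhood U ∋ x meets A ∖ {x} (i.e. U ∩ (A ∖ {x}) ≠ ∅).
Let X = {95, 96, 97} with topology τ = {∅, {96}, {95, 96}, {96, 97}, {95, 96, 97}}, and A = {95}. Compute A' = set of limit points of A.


A' = ∅

For each x ∈ X, list the open sets U ∈ τ with x ∈ U, then check whether U ∩ (A ∖ {x}) ≠ ∅ for every such U.
  x = 95: open {95, 96} ∋ x has {95, 96} ∩ (A ∖ {95}) = ∅, so x is NOT a limit point.
  x = 96: open {96} ∋ x has {96} ∩ (A ∖ {96}) = ∅, so x is NOT a limit point.
  x = 97: open {96, 97} ∋ x has {96, 97} ∩ (A ∖ {97}) = ∅, so x is NOT a limit point.
Collecting: A' = ∅.


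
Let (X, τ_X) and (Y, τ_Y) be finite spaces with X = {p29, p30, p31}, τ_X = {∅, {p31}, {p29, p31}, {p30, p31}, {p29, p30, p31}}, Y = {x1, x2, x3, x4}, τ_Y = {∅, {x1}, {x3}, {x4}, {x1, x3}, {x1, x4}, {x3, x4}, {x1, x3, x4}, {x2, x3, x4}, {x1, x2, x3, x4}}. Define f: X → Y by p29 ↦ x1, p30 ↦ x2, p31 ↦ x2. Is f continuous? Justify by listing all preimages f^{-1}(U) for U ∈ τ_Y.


f is NOT continuous.

Compute f^{-1}(U) for each U ∈ τ_Y:
  U = ∅: f^{-1}(U) = ∅ ∈ τ_X ✓.
  U = {x1}: f^{-1}(U) = {p29} ∉ τ_X ✗.
  U = {x3}: f^{-1}(U) = ∅ ∈ τ_X ✓.
  U = {x4}: f^{-1}(U) = ∅ ∈ τ_X ✓.
  U = {x1, x3}: f^{-1}(U) = {p29} ∉ τ_X ✗.
  U = {x1, x4}: f^{-1}(U) = {p29} ∉ τ_X ✗.
  U = {x3, x4}: f^{-1}(U) = ∅ ∈ τ_X ✓.
  U = {x1, x3, x4}: f^{-1}(U) = {p29} ∉ τ_X ✗.
  U = {x2, x3, x4}: f^{-1}(U) = {p30, p31} ∈ τ_X ✓.
  U = {x1, x2, x3, x4}: f^{-1}(U) = {p29, p30, p31} ∈ τ_X ✓.
Found U = {x1} with f^{-1}(U) = {p29} not in τ_X. Therefore f is NOT continuous.


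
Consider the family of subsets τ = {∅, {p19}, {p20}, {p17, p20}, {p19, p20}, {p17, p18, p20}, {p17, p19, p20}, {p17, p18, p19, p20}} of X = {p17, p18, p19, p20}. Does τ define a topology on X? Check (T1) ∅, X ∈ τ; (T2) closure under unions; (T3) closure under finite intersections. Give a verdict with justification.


τ IS a topology on X.

Axiom (T1): ∅ ∈ τ? Yes; X ∈ τ? Yes.
Axiom (T2/T3): check pairwise unions and intersections of members of τ.
All pairwise intersections and unions checked — each lies in τ. Therefore τ satisfies (T1), (T2), (T3): it IS a topology on X.


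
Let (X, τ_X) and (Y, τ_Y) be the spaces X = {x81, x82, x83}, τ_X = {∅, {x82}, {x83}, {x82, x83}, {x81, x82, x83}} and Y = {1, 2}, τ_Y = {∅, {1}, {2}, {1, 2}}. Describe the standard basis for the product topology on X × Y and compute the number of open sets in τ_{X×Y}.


Basis B = {∅ × ∅, {x82} × {1}, {x82} × {2}, {x83} × {1}, {x83} × {2}, {x82} × {1, 2}, {x82, x83} × {1}, {x82, x83} × {2}, {x83} × {1, 2}, {x81, x82, x83} × {1}, {x81, x82, x83} × {2}, {x82, x83} × {1, 2}, {x81, x82, x83} × {1, 2}}; |τ_{X×Y}| = 25.

Enumerate products U × V with U ∈ τ_X, V ∈ τ_Y (deduplicated):
  ∅ × ∅ = {} (∅)
  {x82} × {1} = {(x82,1)}
  {x82} × {2} = {(x82,2)}
  {x83} × {1} = {(x83,1)}
  {x83} × {2} = {(x83,2)}
  {x82} × {1, 2} = {(x82,1), (x82,2)}
  {x82, x83} × {1} = {(x82,1), (x83,1)}
  {x82, x83} × {2} = {(x82,2), (x83,2)}
  {x83} × {1, 2} = {(x83,1), (x83,2)}
  {x81, x82, x83} × {1} = {(x81,1), (x82,1), (x83,1)}
  {x81, x82, x83} × {2} = {(x81,2), (x82,2), (x83,2)}
  {x82, x83} × {1, 2} = {(x82,1), (x82,2), (x83,1), (x83,2)}
  {x81, x82, x83} × {1, 2} = {(x81,1), (x81,2), (x82,1), (x82,2), (x83,1), (x83,2)}
These 13 distinct sets form the basis B.
Close under arbitrary unions to get τ_{X×Y}; counting gives |τ_{X×Y}| = 25.


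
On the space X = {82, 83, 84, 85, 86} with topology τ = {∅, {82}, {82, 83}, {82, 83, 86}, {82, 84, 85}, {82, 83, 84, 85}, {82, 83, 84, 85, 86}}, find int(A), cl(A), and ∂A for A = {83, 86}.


int(A) = ∅, cl(A) = {83, 86}, ∂A = {83, 86}.

Closed sets in (X, τ) are complements of opens:
  closed(X, τ) = {∅, {86}, {83, 86}, {84, 85}, {84, 85, 86}, {83, 84, 85, 86}, {82, 83, 84, 85, 86}}.
int(A) = ⋃ {U ∈ τ : U ⊆ A}. Opens contained in A: ∅.
Taking the union of these: int(A) = ∅.
cl(A) = ⋂ {C closed : A ⊆ C}. Closed sets containing A: {83, 86}, {83, 84, 85, 86}, {82, 83, 84, 85, 86}.
Intersecting these: cl(A) = {83, 86}.
∂A = cl(A) ∖ int(A) = {83, 86} ∖ ∅ = {83, 86}.


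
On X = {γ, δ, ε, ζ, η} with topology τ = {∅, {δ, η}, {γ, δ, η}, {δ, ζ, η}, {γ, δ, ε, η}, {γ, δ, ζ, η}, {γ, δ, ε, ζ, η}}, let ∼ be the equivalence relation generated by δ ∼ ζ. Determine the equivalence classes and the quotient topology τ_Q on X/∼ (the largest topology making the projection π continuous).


X/∼ = {[γ], [δ=ζ], [ε], [η]}; |τ_Q| = 4.

Equivalence classes: [γ], [δ=ζ], [ε], [η].
Quotient map π: X → X/∼ sends γ ↦ [γ], δ ↦ [δ=ζ], ε ↦ [ε], ζ ↦ [δ=ζ], η ↦ [η].
For each subset V ⊆ X/∼, compute π^{-1}(V) ⊆ X and check whether π^{-1}(V) ∈ τ. V is open in τ_Q iff π^{-1}(V) ∈ τ.
  V = {}: π^{-1}(V) = ∅ ∈ τ ✓.
  V = {[γ]}: π^{-1}(V) = {γ} ∉ τ ✗.
  V = {[δ=ζ]}: π^{-1}(V) = {δ, ζ} ∉ τ ✗.
  V = {[γ], [δ=ζ]}: π^{-1}(V) = {γ, δ, ζ} ∉ τ ✗.
  V = {[ε]}: π^{-1}(V) = {ε} ∉ τ ✗.
  V = {[γ], [ε]}: π^{-1}(V) = {γ, ε} ∉ τ ✗.
  V = {[δ=ζ], [ε]}: π^{-1}(V) = {δ, ε, ζ} ∉ τ ✗.
  V = {[γ], [δ=ζ], [ε]}: π^{-1}(V) = {γ, δ, ε, ζ} ∉ τ ✗.
  V = {[η]}: π^{-1}(V) = {η} ∉ τ ✗.
  V = {[γ], [η]}: π^{-1}(V) = {γ, η} ∉ τ ✗.
  V = {[δ=ζ], [η]}: π^{-1}(V) = {δ, ζ, η} ∈ τ ✓.
  V = {[γ], [δ=ζ], [η]}: π^{-1}(V) = {γ, δ, ζ, η} ∈ τ ✓.
  V = {[ε], [η]}: π^{-1}(V) = {ε, η} ∉ τ ✗.
  V = {[γ], [ε], [η]}: π^{-1}(V) = {γ, ε, η} ∉ τ ✗.
  V = {[δ=ζ], [ε], [η]}: π^{-1}(V) = {δ, ε, ζ, η} ∉ τ ✗.
  V = {[γ], [δ=ζ], [ε], [η]}: π^{-1}(V) = {γ, δ, ε, ζ, η} ∈ τ ✓.
Open sets in the quotient: τ_Q = {{}, {[δ=ζ], [η]}, {[γ], [δ=ζ], [η]}, {[γ], [δ=ζ], [ε], [η]}} (4 elements).


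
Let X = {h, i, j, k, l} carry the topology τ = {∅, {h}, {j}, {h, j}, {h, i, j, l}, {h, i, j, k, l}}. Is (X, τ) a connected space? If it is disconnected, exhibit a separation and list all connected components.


(X, τ) is connected.

Find clopen sets (U ∈ τ with X ∖ U ∈ τ):
  U = ∅, X ∖ U = {h, i, j, k, l} — both open, so U is clopen.
  U = {h, i, j, k, l}, X ∖ U = ∅ — both open, so U is clopen.
Only trivial clopens (∅ and X) exist, so (X, τ) is connected.
Compute connected components by grouping points that agree on all clopens:
  component: {h, i, j, k, l}


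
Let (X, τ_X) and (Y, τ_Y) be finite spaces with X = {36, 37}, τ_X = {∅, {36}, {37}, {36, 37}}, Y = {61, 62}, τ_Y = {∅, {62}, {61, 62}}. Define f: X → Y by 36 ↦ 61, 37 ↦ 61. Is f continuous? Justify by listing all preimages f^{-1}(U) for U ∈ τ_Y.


f IS continuous.

Compute f^{-1}(U) for each U ∈ τ_Y:
  U = ∅: f^{-1}(U) = ∅ ∈ τ_X ✓.
  U = {62}: f^{-1}(U) = ∅ ∈ τ_X ✓.
  U = {61, 62}: f^{-1}(U) = {36, 37} ∈ τ_X ✓.
Every preimage lies in τ_X, so f IS continuous.


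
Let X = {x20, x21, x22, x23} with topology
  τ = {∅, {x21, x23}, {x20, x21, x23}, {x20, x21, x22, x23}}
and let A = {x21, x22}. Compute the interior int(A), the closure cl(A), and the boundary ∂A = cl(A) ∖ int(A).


int(A) = ∅, cl(A) = {x20, x21, x22, x23}, ∂A = {x20, x21, x22, x23}.

Closed sets in (X, τ) are complements of opens:
  closed(X, τ) = {∅, {x22}, {x20, x22}, {x20, x21, x22, x23}}.
int(A) = ⋃ {U ∈ τ : U ⊆ A}. Opens contained in A: ∅.
Taking the union of these: int(A) = ∅.
cl(A) = ⋂ {C closed : A ⊆ C}. Closed sets containing A: {x20, x21, x22, x23}.
Intersecting these: cl(A) = {x20, x21, x22, x23}.
∂A = cl(A) ∖ int(A) = {x20, x21, x22, x23} ∖ ∅ = {x20, x21, x22, x23}.


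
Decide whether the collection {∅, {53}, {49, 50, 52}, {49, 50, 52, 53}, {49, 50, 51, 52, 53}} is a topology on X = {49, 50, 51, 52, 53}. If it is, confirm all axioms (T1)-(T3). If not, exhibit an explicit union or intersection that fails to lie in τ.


τ IS a topology on X.

Axiom (T1): ∅ ∈ τ? Yes; X ∈ τ? Yes.
Axiom (T2/T3): check pairwise unions and intersections of members of τ.
All pairwise intersections and unions checked — each lies in τ. Therefore τ satisfies (T1), (T2), (T3): it IS a topology on X.


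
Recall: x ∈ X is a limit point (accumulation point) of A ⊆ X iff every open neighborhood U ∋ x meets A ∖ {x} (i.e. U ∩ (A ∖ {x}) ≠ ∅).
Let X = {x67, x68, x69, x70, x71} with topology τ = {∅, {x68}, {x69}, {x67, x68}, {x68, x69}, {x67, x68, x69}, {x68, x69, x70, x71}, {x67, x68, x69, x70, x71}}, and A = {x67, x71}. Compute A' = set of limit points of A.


A' = {x70}

For each x ∈ X, list the open sets U ∈ τ with x ∈ U, then check whether U ∩ (A ∖ {x}) ≠ ∅ for every such U.
  x = x67: open {x67, x68} ∋ x has {x67, x68} ∩ (A ∖ {x67}) = ∅, so x is NOT a limit point.
  x = x68: open {x68} ∋ x has {x68} ∩ (A ∖ {x68}) = ∅, so x is NOT a limit point.
  x = x69: open {x69} ∋ x has {x69} ∩ (A ∖ {x69}) = ∅, so x is NOT a limit point.
  x = x70: opens ∋ x are {x68, x69, x70, x71}, {x67, x68, x69, x70, x71}; each meets A ∖ {x70}, so x IS a limit point.
  x = x71: open {x68, x69, x70, x71} ∋ x has {x68, x69, x70, x71} ∩ (A ∖ {x71}) = ∅, so x is NOT a limit point.
Collecting: A' = {x70}.


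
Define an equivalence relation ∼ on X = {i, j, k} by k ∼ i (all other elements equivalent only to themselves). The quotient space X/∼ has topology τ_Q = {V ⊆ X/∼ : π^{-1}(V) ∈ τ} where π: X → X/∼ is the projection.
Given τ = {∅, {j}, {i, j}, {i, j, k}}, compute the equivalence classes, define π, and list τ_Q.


X/∼ = {[i=k], [j]}; |τ_Q| = 3.

Equivalence classes: [i=k], [j].
Quotient map π: X → X/∼ sends i ↦ [i=k], j ↦ [j], k ↦ [i=k].
For each subset V ⊆ X/∼, compute π^{-1}(V) ⊆ X and check whether π^{-1}(V) ∈ τ. V is open in τ_Q iff π^{-1}(V) ∈ τ.
  V = {}: π^{-1}(V) = ∅ ∈ τ ✓.
  V = {[i=k]}: π^{-1}(V) = {i, k} ∉ τ ✗.
  V = {[j]}: π^{-1}(V) = {j} ∈ τ ✓.
  V = {[i=k], [j]}: π^{-1}(V) = {i, j, k} ∈ τ ✓.
Open sets in the quotient: τ_Q = {{}, {[j]}, {[i=k], [j]}} (3 elements).
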